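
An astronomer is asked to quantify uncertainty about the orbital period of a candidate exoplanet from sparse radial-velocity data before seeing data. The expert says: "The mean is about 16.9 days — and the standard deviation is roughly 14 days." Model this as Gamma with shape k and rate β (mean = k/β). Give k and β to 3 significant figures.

For Gamma(k, rate β): mean = k/β, variance = k/β², so CV = 1/√k.
CV = SD/mean = 14/16.9 = 0.8284, hence k = 1/CV² = 1.46.
Then β = k/mean = 1.46/16.9 = 0.0862.

k ≈ 1.46, β ≈ 0.0862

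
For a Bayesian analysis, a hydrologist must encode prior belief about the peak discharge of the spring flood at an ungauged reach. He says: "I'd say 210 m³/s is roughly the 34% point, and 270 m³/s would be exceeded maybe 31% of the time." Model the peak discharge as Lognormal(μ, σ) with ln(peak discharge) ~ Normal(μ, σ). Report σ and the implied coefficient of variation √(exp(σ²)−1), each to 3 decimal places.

If T ~ Lognormal(μ,σ) then ln T ~ Normal(μ,σ), so the p-quantile of ln T is μ + z_p·σ.
ln(210) = 5.347 and ln(270) = 5.598; z_{0.34} = -0.4125, z_{0.69} = 0.4959.
σ = (5.598 − 5.347)/(0.4959 − (-0.4125)) = 0.277.
μ = 5.347 − (-0.4125)·0.277 = 5.461.
CV = √(exp(σ²)−1) = √(exp(0.0766)−1) = 0.282.

σ ≈ 0.277, CV ≈ 0.282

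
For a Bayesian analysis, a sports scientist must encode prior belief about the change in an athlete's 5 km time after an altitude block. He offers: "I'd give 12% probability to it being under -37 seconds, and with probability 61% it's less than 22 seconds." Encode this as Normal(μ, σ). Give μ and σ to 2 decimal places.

The p-quantile of Normal(μ,σ) is μ + z_p·σ, with z_{0.12} = -1.175 and z_{0.61} = 0.2793.
Eliminate σ: μ = (z₂·x₁ − z₁·x₂)/(z₂ − z₁) = (0.2793·-37 − (-1.175)·22)/1.454 = 10.67.
Then σ = (x₂ − x₁)/(z₂ − z₁) = (22 − -37)/1.454 = 40.57.

μ = 10.67, σ = 40.57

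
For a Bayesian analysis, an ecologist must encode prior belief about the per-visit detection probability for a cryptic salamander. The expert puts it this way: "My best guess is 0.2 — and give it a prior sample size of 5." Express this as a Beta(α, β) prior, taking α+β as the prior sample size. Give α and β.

α = 1, β = 4

Under the effective-sample-size interpretation, Beta(α, β) has prior mean α/(α+β) and prior sample size α+β.
So α+β = 5 and α/(α+β) = 0.2, giving α = 0.2·5 = 1 and β = 5 − 1 = 4.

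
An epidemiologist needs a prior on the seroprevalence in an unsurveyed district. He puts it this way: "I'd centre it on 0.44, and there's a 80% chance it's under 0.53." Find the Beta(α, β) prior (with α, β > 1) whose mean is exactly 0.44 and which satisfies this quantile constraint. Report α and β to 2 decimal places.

With mean 0.44 fixed, write α = 0.44s, β = 0.56s where s = α+β.
Need P(θ < 0.53) = 0.8 under Beta(0.44s, 0.56s). Normal approximation: (q−m)/√(m(1−m)/s) ≈ z_{0.8} = 0.842, so s ≈ 0.44·0.56·(0.842)²/(0.53−0.44)² = 21.5.
At s = 21.5: P(θ<0.53) ≈ 0.801. Adjusting to match 0.8 gives s ≈ 21.42.
So α = 0.44·21.42 ≈ 9.42, β = 0.56·21.42 ≈ 12.00.

α ≈ 9.42, β ≈ 12.00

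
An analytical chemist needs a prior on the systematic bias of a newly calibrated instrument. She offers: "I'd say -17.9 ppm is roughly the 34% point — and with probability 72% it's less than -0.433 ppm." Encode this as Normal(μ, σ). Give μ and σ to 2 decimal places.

For Normal(μ,σ), the p-quantile is μ + z_p·σ. Here z_{0.34} = -0.4125, z_{0.72} = 0.5828.
So -17.9 = μ − 0.4125σ and -0.433 = μ + 0.5828σ.
Subtracting: σ = (-0.433 − -17.9)/(0.5828 − (-0.4125)) = 17.55.
Then μ = -17.9 − (-0.4125)·17.55 = -10.66.

μ = -10.66, σ = 17.55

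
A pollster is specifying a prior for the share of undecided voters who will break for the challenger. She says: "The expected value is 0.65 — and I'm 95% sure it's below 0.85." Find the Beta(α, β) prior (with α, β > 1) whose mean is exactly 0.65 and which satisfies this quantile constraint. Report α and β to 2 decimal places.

α ≈ 8.05, β ≈ 4.33

With mean 0.65 fixed, write α = 0.65s, β = 0.35s where s = α+β.
Need P(θ < 0.85) = 0.95 under Beta(0.65s, 0.35s). Normal approximation: (q−m)/√(m(1−m)/s) ≈ z_{0.95} = 1.64, so s ≈ 0.65·0.35·(1.64)²/(0.85−0.65)² = 15.4.
At s = 15.4: P(θ<0.85) ≈ 0.968. Adjusting to match 0.95 gives s ≈ 12.38.
So α = 0.65·12.38 ≈ 8.05, β = 0.35·12.38 ≈ 4.33.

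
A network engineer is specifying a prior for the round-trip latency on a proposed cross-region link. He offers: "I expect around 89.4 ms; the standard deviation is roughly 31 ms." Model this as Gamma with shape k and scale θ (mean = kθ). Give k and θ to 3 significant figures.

k ≈ 8.32, θ ≈ 10.7

For Gamma(k, scale θ): mean = kθ, variance = kθ², so CV = 1/√k.
CV = SD/mean = 31/89.4 = 0.3468, hence k = 1/CV² = 8.32.
Then θ = mean/k = 89.4/8.32 = 10.7.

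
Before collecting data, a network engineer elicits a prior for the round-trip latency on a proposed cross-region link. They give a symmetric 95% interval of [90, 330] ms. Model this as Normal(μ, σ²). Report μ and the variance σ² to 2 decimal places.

μ = 210.00, σ² = 3748.58

A symmetric 95% interval runs μ ± z·σ with z = 1.96.
Half-width = 120, so σ = 120/1.96 = 61.226 and σ² = 3748.58.
μ is the interval midpoint, 210.00.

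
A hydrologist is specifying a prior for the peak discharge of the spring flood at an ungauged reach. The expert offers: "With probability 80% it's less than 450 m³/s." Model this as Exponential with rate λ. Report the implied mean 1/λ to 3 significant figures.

P(T < 450.0) = 1 − e^(−λ·450.0) = 0.8, so λ = −ln(1−0.8)/450.0 = −ln(0.2)/450.0 = 0.00358.
Mean = 1/λ = 280 m³/s.

mean ≈ 280 m³/s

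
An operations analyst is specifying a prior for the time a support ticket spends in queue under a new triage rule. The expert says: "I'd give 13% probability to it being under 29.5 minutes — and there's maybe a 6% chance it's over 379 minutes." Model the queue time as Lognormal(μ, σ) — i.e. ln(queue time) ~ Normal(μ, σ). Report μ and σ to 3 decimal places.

If T ~ Lognormal(μ,σ) then ln T ~ Normal(μ,σ), so the p-quantile of ln T is μ + z_p·σ.
ln(29.5) = 3.384 and ln(379) = 5.938; z_{0.13} = -1.126, z_{0.94} = 1.555.
σ = (5.938 − 3.384)/(1.555 − (-1.126)) = 0.952.
μ = 3.384 − (-1.126)·0.952 = 4.457.

μ ≈ 4.457, σ ≈ 0.952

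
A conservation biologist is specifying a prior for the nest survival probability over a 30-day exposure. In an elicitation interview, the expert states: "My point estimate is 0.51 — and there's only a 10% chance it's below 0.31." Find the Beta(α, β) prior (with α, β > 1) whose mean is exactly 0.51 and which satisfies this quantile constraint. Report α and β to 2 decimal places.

α ≈ 5.07, β ≈ 4.87

With mean 0.51 fixed, write α = 0.51s, β = 0.49s where s = α+β.
Need P(θ < 0.31) = 0.1 under Beta(0.51s, 0.49s). Normal approximation: (q−m)/√(m(1−m)/s) ≈ z_{0.1} = -1.28, so s ≈ 0.51·0.49·(-1.28)²/(0.31−0.51)² = 10.3.
At s = 10.3: P(θ<0.31) ≈ 0.096. Adjusting to match 0.1 gives s ≈ 9.95.
So α = 0.51·9.95 ≈ 5.07, β = 0.49·9.95 ≈ 4.87.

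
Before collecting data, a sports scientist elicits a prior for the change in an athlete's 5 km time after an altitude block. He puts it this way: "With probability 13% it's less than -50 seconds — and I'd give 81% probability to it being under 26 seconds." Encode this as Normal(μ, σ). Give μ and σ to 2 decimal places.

The p-quantile of Normal(μ,σ) is μ + z_p·σ, with z_{0.13} = -1.126 and z_{0.81} = 0.8779.
Eliminate σ: μ = (z₂·x₁ − z₁·x₂)/(z₂ − z₁) = (0.8779·-50 − (-1.126)·26)/2.004 = -7.29.
Then σ = (x₂ − x₁)/(z₂ − z₁) = (26 − -50)/2.004 = 37.92.

μ = -7.29, σ = 37.92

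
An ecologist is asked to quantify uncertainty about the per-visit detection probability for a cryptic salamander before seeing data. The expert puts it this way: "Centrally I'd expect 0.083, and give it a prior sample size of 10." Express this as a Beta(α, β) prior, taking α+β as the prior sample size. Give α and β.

α = 0.83, β = 9.17

Under the effective-sample-size interpretation, Beta(α, β) has prior mean α/(α+β) and prior sample size α+β.
So α+β = 10 and α/(α+β) = 0.083, giving α = 0.083·10 = 0.83 and β = 10 − 0.83 = 9.17.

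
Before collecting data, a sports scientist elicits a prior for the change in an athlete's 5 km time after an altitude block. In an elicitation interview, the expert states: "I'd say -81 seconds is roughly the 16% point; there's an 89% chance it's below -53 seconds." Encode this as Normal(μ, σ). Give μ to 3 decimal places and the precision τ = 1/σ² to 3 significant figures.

μ = -68.463, τ = 0.00629

For Normal(μ,σ), the p-quantile is μ + z_p·σ. Here z_{0.16} = -0.9945, z_{0.89} = 1.227.
So -81 = μ − 0.9945σ and -53 = μ + 1.227σ.
Subtracting: σ = (-53 − -81)/(1.227 − (-0.9945)) = 12.607.
Then μ = -81 − (-0.9945)·12.607 = -68.463.
Precision τ = 1/σ² = 1/12.61² = 0.00629.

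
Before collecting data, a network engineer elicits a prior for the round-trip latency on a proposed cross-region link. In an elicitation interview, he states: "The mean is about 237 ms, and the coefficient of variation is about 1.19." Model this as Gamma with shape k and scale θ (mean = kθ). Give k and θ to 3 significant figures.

k ≈ 0.706, θ ≈ 336

For Gamma(k, scale θ): mean = kθ, variance = kθ², so CV = 1/√k.
CV = 1.19, hence k = 1/CV² = 0.706.
Then θ = mean/k = 237/0.706 = 336.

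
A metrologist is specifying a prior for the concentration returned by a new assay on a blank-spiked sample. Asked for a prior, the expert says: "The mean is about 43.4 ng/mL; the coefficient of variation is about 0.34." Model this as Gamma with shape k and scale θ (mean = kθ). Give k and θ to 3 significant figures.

k ≈ 8.65, θ ≈ 5.02

For Gamma(k, scale θ): mean = kθ, variance = kθ², so CV = 1/√k.
CV = 0.34, hence k = 1/CV² = 8.65.
Then θ = mean/k = 43.4/8.65 = 5.02.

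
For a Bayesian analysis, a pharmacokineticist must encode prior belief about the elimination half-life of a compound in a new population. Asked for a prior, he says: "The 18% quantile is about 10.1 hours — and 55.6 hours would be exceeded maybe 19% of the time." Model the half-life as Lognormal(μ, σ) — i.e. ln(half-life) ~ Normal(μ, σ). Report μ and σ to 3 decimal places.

μ ≈ 3.183, σ ≈ 0.951

If T ~ Lognormal(μ,σ) then ln T ~ Normal(μ,σ), so the p-quantile of ln T is μ + z_p·σ.
ln(10.1) = 2.313 and ln(55.6) = 4.018; z_{0.18} = -0.9154, z_{0.81} = 0.8779.
σ = (4.018 − 2.313)/(0.8779 − (-0.9154)) = 0.951.
μ = 2.313 − (-0.9154)·0.951 = 3.183.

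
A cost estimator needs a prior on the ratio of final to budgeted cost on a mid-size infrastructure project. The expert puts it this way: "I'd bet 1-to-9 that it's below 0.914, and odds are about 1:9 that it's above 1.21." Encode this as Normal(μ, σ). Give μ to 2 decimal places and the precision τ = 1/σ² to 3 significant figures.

The p-quantile of Normal(μ,σ) is μ + z_p·σ, with z_{0.1} = -1.282 and z_{0.9} = 1.282.
Eliminate σ: μ = (z₂·x₁ − z₁·x₂)/(z₂ − z₁) = (1.282·0.914 − (-1.282)·1.21)/2.563 = 1.06.
Then σ = (x₂ − x₁)/(z₂ − z₁) = (1.21 − 0.914)/2.563 = 0.12.
Precision τ = 1/σ² = 1/0.1155² = 75.

μ = 1.06, τ = 75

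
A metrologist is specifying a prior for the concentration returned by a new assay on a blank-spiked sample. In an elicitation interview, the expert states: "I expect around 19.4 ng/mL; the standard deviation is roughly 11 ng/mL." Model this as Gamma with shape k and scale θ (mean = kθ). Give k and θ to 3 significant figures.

k ≈ 3.11, θ ≈ 6.24

For Gamma(k, scale θ): mean = kθ, variance = kθ², so CV = 1/√k.
CV = SD/mean = 11/19.4 = 0.567, hence k = 1/CV² = 3.11.
Then θ = mean/k = 19.4/3.11 = 6.24.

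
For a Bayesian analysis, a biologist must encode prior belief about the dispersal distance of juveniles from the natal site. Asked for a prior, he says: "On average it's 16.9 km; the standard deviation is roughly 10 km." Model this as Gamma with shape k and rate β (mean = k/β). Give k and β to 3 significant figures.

k ≈ 2.86, β ≈ 0.169

For Gamma(k, rate β): mean = k/β, variance = k/β², so CV = 1/√k.
CV = SD/mean = 10/16.9 = 0.5917, hence k = 1/CV² = 2.86.
Then β = k/mean = 2.86/16.9 = 0.169.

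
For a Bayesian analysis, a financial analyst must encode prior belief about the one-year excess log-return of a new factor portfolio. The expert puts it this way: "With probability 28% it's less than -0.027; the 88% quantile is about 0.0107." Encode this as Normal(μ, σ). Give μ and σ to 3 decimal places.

μ = -0.014, σ = 0.021

The p-quantile of Normal(μ,σ) is μ + z_p·σ, with z_{0.28} = -0.5828 and z_{0.88} = 1.175.
Eliminate σ: μ = (z₂·x₁ − z₁·x₂)/(z₂ − z₁) = (1.175·-0.027 − (-0.5828)·0.0107)/1.758 = -0.014.
Then σ = (x₂ − x₁)/(z₂ − z₁) = (0.0107 − -0.027)/1.758 = 0.021.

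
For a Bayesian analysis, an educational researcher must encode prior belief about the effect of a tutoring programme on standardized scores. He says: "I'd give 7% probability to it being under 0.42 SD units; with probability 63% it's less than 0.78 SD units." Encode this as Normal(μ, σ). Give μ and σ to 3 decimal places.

μ = 0.714, σ = 0.199

The p-quantile of Normal(μ,σ) is μ + z_p·σ, with z_{0.07} = -1.476 and z_{0.63} = 0.3319.
Eliminate σ: μ = (z₂·x₁ − z₁·x₂)/(z₂ − z₁) = (0.3319·0.42 − (-1.476)·0.78)/1.808 = 0.714.
Then σ = (x₂ − x₁)/(z₂ − z₁) = (0.78 − 0.42)/1.808 = 0.199.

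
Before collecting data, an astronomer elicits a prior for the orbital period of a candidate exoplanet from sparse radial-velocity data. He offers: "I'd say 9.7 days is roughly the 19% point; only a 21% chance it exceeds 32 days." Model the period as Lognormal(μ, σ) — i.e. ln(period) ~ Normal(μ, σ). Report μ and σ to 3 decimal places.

μ ≈ 2.894, σ ≈ 0.709

If T ~ Lognormal(μ,σ) then ln T ~ Normal(μ,σ), so the p-quantile of ln T is μ + z_p·σ.
ln(9.7) = 2.272 and ln(32) = 3.466; z_{0.19} = -0.8779, z_{0.79} = 0.8064.
σ = (3.466 − 2.272)/(0.8064 − (-0.8779)) = 0.709.
μ = 2.272 − (-0.8779)·0.709 = 2.894.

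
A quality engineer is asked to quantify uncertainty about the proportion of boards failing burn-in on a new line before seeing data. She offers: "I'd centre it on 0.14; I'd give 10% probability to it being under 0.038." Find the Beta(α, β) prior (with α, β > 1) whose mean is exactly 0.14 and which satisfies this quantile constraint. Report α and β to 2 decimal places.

α ≈ 1.85, β ≈ 11.38

With mean 0.14 fixed, write α = 0.14s, β = 0.86s where s = α+β.
Need P(θ < 0.038) = 0.1 under Beta(0.14s, 0.86s). Normal approximation: (q−m)/√(m(1−m)/s) ≈ z_{0.1} = -1.28, so s ≈ 0.14·0.86·(-1.28)²/(0.038−0.14)² = 19.0.
At s = 19.0: P(θ<0.038) ≈ 0.053. Adjusting to match 0.1 gives s ≈ 13.23.
So α = 0.14·13.23 ≈ 1.85, β = 0.86·13.23 ≈ 11.38.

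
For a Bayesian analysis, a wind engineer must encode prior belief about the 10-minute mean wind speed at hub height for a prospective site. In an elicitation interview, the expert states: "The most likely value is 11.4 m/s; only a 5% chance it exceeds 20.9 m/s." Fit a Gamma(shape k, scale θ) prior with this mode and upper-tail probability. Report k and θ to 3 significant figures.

Gamma(k,θ) with k>1 has mode (k−1)θ, so θ = 11.4/(k−1).
Need P(X < 20.9) = 0.95 with θ tied to k this way. Start at k = 2, θ = 11.4: P(X<20.9) ≈ 0.547.
Too low — raise k to concentrate. Iterating converges to k ≈ 8.58.
Then θ = 11.4/(8.58−1) ≈ 1.5.

k ≈ 8.58, θ ≈ 1.5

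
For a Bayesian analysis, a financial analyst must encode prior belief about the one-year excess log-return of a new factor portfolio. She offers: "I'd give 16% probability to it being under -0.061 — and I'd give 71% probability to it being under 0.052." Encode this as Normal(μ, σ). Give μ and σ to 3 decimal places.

μ = 0.012, σ = 0.073

The p-quantile of Normal(μ,σ) is μ + z_p·σ, with z_{0.16} = -0.9945 and z_{0.71} = 0.5534.
Eliminate σ: μ = (z₂·x₁ − z₁·x₂)/(z₂ − z₁) = (0.5534·-0.061 − (-0.9945)·0.052)/1.548 = 0.012.
Then σ = (x₂ − x₁)/(z₂ − z₁) = (0.052 − -0.061)/1.548 = 0.073.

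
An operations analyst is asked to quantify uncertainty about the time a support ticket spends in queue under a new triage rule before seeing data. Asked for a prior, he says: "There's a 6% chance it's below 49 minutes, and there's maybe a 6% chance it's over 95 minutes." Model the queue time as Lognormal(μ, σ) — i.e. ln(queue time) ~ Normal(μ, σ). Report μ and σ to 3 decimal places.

If T ~ Lognormal(μ,σ) then ln T ~ Normal(μ,σ), so the p-quantile of ln T is μ + z_p·σ.
ln(49) = 3.892 and ln(95) = 4.554; z_{0.06} = -1.555, z_{0.94} = 1.555.
σ = (4.554 − 3.892)/(1.555 − (-1.555)) = 0.213.
μ = 3.892 − (-1.555)·0.213 = 4.223.

μ ≈ 4.223, σ ≈ 0.213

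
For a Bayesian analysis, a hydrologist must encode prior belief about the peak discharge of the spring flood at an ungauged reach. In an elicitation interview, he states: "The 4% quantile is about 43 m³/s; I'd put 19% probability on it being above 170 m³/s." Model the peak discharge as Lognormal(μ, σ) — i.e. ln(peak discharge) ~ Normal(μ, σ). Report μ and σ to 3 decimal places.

μ ≈ 4.677, σ ≈ 0.523

If T ~ Lognormal(μ,σ) then ln T ~ Normal(μ,σ), so the p-quantile of ln T is μ + z_p·σ.
ln(43) = 3.761 and ln(170) = 5.136; z_{0.04} = -1.751, z_{0.81} = 0.8779.
σ = (5.136 − 3.761)/(0.8779 − (-1.751)) = 0.523.
μ = 3.761 − (-1.751)·0.523 = 4.677.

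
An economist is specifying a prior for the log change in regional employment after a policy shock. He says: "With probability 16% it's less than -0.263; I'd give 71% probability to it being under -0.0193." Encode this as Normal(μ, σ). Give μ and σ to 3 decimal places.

For Normal(μ,σ), the p-quantile is μ + z_p·σ. Here z_{0.16} = -0.9945, z_{0.71} = 0.5534.
So -0.263 = μ − 0.9945σ and -0.0193 = μ + 0.5534σ.
Subtracting: σ = (-0.0193 − -0.263)/(0.5534 − (-0.9945)) = 0.157.
Then μ = -0.263 − (-0.9945)·0.157 = -0.106.

μ = -0.106, σ = 0.157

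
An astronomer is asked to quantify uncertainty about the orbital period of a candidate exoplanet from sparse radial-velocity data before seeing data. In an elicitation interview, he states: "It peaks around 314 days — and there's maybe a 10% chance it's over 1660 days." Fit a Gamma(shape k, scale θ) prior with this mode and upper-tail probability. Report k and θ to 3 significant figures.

Gamma(k,θ) with k>1 has mode (k−1)θ, so θ = 314/(k−1).
Need P(X < 1660) = 0.9 with θ tied to k this way. Start at k = 2, θ = 314: P(X<1660) ≈ 0.968.
Too high — lower k to spread out. Iterating converges to k ≈ 1.63.
Then θ = 314/(1.63−1) ≈ 499.

k ≈ 1.63, θ ≈ 499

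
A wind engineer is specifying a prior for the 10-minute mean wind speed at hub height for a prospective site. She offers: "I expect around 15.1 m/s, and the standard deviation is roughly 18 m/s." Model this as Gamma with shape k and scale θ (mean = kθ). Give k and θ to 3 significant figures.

For Gamma(k, scale θ): mean = kθ, variance = kθ², so CV = 1/√k.
CV = SD/mean = 18/15.1 = 1.192, hence k = 1/CV² = 0.704.
Then θ = mean/k = 15.1/0.704 = 21.5.

k ≈ 0.704, θ ≈ 21.5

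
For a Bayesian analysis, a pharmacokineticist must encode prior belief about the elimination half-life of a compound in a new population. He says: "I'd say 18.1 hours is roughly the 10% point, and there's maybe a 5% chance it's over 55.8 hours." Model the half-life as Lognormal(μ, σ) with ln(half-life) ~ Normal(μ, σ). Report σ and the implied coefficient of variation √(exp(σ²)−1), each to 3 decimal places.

σ ≈ 0.385, CV ≈ 0.399

If T ~ Lognormal(μ,σ) then ln T ~ Normal(μ,σ), so the p-quantile of ln T is μ + z_p·σ.
ln(18.1) = 2.896 and ln(55.8) = 4.022; z_{0.1} = -1.282, z_{0.95} = 1.645.
σ = (4.022 − 2.896)/(1.645 − (-1.282)) = 0.385.
μ = 2.896 − (-1.282)·0.385 = 3.389.
CV = √(exp(σ²)−1) = √(exp(0.1480)−1) = 0.399.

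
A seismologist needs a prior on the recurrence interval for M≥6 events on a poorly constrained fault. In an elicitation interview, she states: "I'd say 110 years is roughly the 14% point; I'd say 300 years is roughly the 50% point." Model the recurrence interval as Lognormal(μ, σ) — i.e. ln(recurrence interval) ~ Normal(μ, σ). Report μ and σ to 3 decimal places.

μ ≈ 5.704, σ ≈ 0.929

If T ~ Lognormal(μ,σ) then ln T ~ Normal(μ,σ), so the p-quantile of ln T is μ + z_p·σ.
ln(110) = 4.7 and ln(300) = 5.704; z_{0.14} = -1.08, z_{0.5} = 0.
σ = (5.704 − 4.7)/(0 − (-1.08)) = 0.929.
μ = 4.7 − (-1.08)·0.929 = 5.704.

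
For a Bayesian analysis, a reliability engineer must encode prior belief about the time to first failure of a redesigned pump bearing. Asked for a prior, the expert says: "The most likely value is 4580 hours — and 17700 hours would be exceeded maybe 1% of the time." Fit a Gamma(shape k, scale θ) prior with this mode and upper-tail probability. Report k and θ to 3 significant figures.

k ≈ 3.31, θ ≈ 1980

Gamma(k,θ) with k>1 has mode (k−1)θ, so θ = 4580/(k−1).
Need P(X < 17700) = 0.99 with θ tied to k this way. Start at k = 2, θ = 4580: P(X<17700) ≈ 0.898.
Too low — raise k to concentrate. Iterating converges to k ≈ 3.31.
Then θ = 4580/(3.31−1) ≈ 1980.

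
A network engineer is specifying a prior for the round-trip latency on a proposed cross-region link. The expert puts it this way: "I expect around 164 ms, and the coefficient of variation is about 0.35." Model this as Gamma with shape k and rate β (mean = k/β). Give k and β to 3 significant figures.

k ≈ 8.16, β ≈ 0.0498

For Gamma(k, rate β): mean = k/β, variance = k/β², so CV = 1/√k.
CV = 0.35, hence k = 1/CV² = 8.16.
Then β = k/mean = 8.16/164 = 0.0498.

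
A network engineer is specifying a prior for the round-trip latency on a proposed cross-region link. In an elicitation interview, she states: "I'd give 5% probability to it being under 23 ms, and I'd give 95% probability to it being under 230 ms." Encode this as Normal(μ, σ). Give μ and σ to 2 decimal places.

For Normal(μ,σ), the p-quantile is μ + z_p·σ. Here z_{0.05} = -1.645, z_{0.95} = 1.645.
So 23 = μ − 1.645σ and 230 = μ + 1.645σ.
Subtracting: σ = (230 − 23)/(1.645 − (-1.645)) = 62.92.
Then μ = 23 − (-1.645)·62.92 = 126.50.

μ = 126.50, σ = 62.92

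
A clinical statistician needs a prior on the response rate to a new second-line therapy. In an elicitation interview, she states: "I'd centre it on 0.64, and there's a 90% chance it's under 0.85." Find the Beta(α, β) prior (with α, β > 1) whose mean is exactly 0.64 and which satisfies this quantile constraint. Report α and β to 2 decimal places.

α ≈ 4.70, β ≈ 2.64

With mean 0.64 fixed, write α = 0.64s, β = 0.36s where s = α+β.
Need P(θ < 0.85) = 0.9 under Beta(0.64s, 0.36s). Normal approximation: (q−m)/√(m(1−m)/s) ≈ z_{0.9} = 1.28, so s ≈ 0.64·0.36·(1.28)²/(0.85−0.64)² = 8.6.
At s = 8.6: P(θ<0.85) ≈ 0.920. Adjusting to match 0.9 gives s ≈ 7.34.
So α = 0.64·7.34 ≈ 4.70, β = 0.36·7.34 ≈ 2.64.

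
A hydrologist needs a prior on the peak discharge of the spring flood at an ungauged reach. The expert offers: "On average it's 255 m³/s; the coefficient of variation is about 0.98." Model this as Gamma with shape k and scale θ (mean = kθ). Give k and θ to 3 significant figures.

k ≈ 1.04, θ ≈ 245

For Gamma(k, scale θ): mean = kθ, variance = kθ², so CV = 1/√k.
CV = 0.98, hence k = 1/CV² = 1.04.
Then θ = mean/k = 255/1.04 = 245.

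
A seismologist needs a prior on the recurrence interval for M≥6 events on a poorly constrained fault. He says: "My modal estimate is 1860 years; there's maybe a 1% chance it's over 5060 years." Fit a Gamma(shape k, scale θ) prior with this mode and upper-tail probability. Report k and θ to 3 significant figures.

k ≈ 5.6, θ ≈ 404

Gamma(k,θ) with k>1 has mode (k−1)θ, so θ = 1860/(k−1).
Need P(X < 5060) = 0.99 with θ tied to k this way. Start at k = 2, θ = 1860: P(X<5060) ≈ 0.755.
Too low — raise k to concentrate. Iterating converges to k ≈ 5.6.
Then θ = 1860/(5.6−1) ≈ 404.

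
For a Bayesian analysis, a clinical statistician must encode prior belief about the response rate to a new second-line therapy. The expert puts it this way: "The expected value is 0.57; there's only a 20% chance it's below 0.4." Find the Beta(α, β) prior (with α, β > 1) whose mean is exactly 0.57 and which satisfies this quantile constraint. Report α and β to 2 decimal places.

α ≈ 3.40, β ≈ 2.57

With mean 0.57 fixed, write α = 0.57s, β = 0.43s where s = α+β.
Need P(θ < 0.4) = 0.2 under Beta(0.57s, 0.43s). Normal approximation: (q−m)/√(m(1−m)/s) ≈ z_{0.2} = -0.842, so s ≈ 0.57·0.43·(-0.842)²/(0.4−0.57)² = 6.0.
At s = 6.0: P(θ<0.4) ≈ 0.199. Adjusting to match 0.2 gives s ≈ 5.97.
So α = 0.57·5.97 ≈ 3.40, β = 0.43·5.97 ≈ 2.57.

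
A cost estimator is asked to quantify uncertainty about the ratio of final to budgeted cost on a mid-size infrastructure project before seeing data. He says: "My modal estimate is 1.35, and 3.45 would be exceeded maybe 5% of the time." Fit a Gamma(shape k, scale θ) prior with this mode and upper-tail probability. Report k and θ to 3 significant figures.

k ≈ 4.08, θ ≈ 0.439

Gamma(k,θ) with k>1 has mode (k−1)θ, so θ = 1.35/(k−1).
Need P(X < 3.45) = 0.95 with θ tied to k this way. Start at k = 2, θ = 1.35: P(X<3.45) ≈ 0.724.
Too low — raise k to concentrate. Iterating converges to k ≈ 4.08.
Then θ = 1.35/(4.08−1) ≈ 0.439.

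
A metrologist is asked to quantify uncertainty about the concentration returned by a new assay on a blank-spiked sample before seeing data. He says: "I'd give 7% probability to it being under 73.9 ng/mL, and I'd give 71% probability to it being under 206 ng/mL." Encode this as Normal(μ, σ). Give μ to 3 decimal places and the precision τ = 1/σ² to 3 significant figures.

For Normal(μ,σ), the p-quantile is μ + z_p·σ. Here z_{0.07} = -1.476, z_{0.71} = 0.5534.
So 73.9 = μ − 1.476σ and 206 = μ + 0.5534σ.
Subtracting: σ = (206 − 73.9)/(0.5534 − (-1.476)) = 65.100.
Then μ = 73.9 − (-1.476)·65.100 = 169.974.
Precision τ = 1/σ² = 1/65.1² = 0.000236.

μ = 169.974, τ = 0.000236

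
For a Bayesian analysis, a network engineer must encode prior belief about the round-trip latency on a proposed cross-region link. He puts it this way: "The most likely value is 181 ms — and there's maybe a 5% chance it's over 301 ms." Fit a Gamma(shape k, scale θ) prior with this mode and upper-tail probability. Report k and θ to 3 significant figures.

k ≈ 11.8, θ ≈ 16.8

Gamma(k,θ) with k>1 has mode (k−1)θ, so θ = 181/(k−1).
Need P(X < 301) = 0.95 with θ tied to k this way. Start at k = 2, θ = 181: P(X<301) ≈ 0.495.
Too low — raise k to concentrate. Iterating converges to k ≈ 11.8.
Then θ = 181/(11.8−1) ≈ 16.8.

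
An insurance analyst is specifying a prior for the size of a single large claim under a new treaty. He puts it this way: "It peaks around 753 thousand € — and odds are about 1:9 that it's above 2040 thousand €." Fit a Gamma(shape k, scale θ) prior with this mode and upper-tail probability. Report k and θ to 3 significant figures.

Gamma(k,θ) with k>1 has mode (k−1)θ, so θ = 753/(k−1).
Need P(X < 2040) = 0.9 with θ tied to k this way. Start at k = 2, θ = 753: P(X<2040) ≈ 0.753.
Too low — raise k to concentrate. Iterating converges to k ≈ 2.93.
Then θ = 753/(2.93−1) ≈ 391.

k ≈ 2.93, θ ≈ 391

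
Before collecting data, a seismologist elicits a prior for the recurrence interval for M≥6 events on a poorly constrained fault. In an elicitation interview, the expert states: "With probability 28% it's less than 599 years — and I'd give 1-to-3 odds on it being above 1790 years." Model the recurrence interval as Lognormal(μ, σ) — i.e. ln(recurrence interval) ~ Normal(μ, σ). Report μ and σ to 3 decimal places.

If T ~ Lognormal(μ,σ) then ln T ~ Normal(μ,σ), so the p-quantile of ln T is μ + z_p·σ.
ln(599) = 6.395 and ln(1790) = 7.49; z_{0.28} = -0.5828, z_{0.75} = 0.6745.
σ = (7.49 − 6.395)/(0.6745 − (-0.5828)) = 0.871.
μ = 6.395 − (-0.5828)·0.871 = 6.903.

μ ≈ 6.903, σ ≈ 0.871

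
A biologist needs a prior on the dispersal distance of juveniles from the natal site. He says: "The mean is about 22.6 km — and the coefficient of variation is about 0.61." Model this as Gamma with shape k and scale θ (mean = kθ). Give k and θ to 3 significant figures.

k ≈ 2.69, θ ≈ 8.41

For Gamma(k, scale θ): mean = kθ, variance = kθ², so CV = 1/√k.
CV = 0.61, hence k = 1/CV² = 2.69.
Then θ = mean/k = 22.6/2.69 = 8.41.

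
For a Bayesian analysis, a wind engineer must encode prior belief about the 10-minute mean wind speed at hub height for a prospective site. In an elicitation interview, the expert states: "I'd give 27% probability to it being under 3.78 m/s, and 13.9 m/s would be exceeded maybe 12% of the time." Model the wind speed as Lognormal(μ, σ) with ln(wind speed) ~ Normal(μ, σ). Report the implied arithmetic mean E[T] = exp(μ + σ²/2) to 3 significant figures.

If T ~ Lognormal(μ,σ) then ln T ~ Normal(μ,σ), so the p-quantile of ln T is μ + z_p·σ.
ln(3.78) = 1.33 and ln(13.9) = 2.632; z_{0.27} = -0.6128, z_{0.88} = 1.175.
σ = (2.632 − 1.33)/(1.175 − (-0.6128)) = 0.728.
μ = 1.33 − (-0.6128)·0.728 = 1.776.
E[T] = exp(μ + σ²/2) = exp(1.776 + 0.2653) = 7.7 m/s.

E[T] ≈ 7.7 m/s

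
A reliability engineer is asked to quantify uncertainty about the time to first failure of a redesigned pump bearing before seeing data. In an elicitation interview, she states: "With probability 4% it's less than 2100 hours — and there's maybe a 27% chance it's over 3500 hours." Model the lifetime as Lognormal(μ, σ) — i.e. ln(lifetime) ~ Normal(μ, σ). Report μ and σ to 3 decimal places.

μ ≈ 8.028, σ ≈ 0.216

If T ~ Lognormal(μ,σ) then ln T ~ Normal(μ,σ), so the p-quantile of ln T is μ + z_p·σ.
ln(2100) = 7.65 and ln(3500) = 8.161; z_{0.04} = -1.751, z_{0.73} = 0.6128.
σ = (8.161 − 7.65)/(0.6128 − (-1.751)) = 0.216.
μ = 7.65 − (-1.751)·0.216 = 8.028.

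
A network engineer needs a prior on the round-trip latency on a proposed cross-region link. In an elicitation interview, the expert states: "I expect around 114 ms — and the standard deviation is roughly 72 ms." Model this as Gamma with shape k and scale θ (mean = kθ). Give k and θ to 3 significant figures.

k ≈ 2.51, θ ≈ 45.5

For Gamma(k, scale θ): mean = kθ, variance = kθ², so CV = 1/√k.
CV = SD/mean = 72/114 = 0.6316, hence k = 1/CV² = 2.51.
Then θ = mean/k = 114/2.51 = 45.5.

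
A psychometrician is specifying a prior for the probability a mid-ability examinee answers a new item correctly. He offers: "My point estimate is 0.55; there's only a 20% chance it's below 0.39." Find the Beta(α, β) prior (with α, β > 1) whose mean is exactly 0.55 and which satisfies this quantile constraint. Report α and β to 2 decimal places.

With mean 0.55 fixed, write α = 0.55s, β = 0.45s where s = α+β.
Need P(θ < 0.39) = 0.2 under Beta(0.55s, 0.45s). Normal approximation: (q−m)/√(m(1−m)/s) ≈ z_{0.2} = -0.842, so s ≈ 0.55·0.45·(-0.842)²/(0.39−0.55)² = 6.8.
At s = 6.8: P(θ<0.39) ≈ 0.200. Adjusting to match 0.2 gives s ≈ 6.85.
So α = 0.55·6.85 ≈ 3.77, β = 0.45·6.85 ≈ 3.08.

α ≈ 3.77, β ≈ 3.08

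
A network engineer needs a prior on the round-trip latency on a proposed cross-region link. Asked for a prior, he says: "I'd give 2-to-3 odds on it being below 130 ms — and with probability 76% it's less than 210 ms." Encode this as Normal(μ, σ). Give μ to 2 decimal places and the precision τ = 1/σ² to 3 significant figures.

μ = 151.12, τ = 0.000144

The p-quantile of Normal(μ,σ) is μ + z_p·σ, with z_{0.4} = -0.2533 and z_{0.76} = 0.7063.
Eliminate σ: μ = (z₂·x₁ − z₁·x₂)/(z₂ − z₁) = (0.7063·130 − (-0.2533)·210)/0.9596 = 151.12.
Then σ = (x₂ − x₁)/(z₂ − z₁) = (210 − 130)/0.9596 = 83.36.
Precision τ = 1/σ² = 1/83.36² = 0.000144.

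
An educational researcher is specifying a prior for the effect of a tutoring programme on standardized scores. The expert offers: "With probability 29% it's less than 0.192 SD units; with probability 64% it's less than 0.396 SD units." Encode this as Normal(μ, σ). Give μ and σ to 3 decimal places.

μ = 0.316, σ = 0.224

For Normal(μ,σ), the p-quantile is μ + z_p·σ. Here z_{0.29} = -0.5534, z_{0.64} = 0.3585.
So 0.192 = μ − 0.5534σ and 0.396 = μ + 0.3585σ.
Subtracting: σ = (0.396 − 0.192)/(0.3585 − (-0.5534)) = 0.224.
Then μ = 0.192 − (-0.5534)·0.224 = 0.316.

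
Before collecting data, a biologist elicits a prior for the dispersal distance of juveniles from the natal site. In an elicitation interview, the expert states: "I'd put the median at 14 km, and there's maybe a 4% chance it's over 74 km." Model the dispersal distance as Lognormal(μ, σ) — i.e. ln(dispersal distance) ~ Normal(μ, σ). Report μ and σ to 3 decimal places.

If T ~ Lognormal(μ,σ) then ln T ~ Normal(μ,σ), so the p-quantile of ln T is μ + z_p·σ.
ln(14) = 2.639 and ln(74) = 4.304; z_{0.5} = 0, z_{0.96} = 1.751.
σ = (4.304 − 2.639)/(1.751 − (0)) = 0.951.
μ = 2.639 − (0)·0.951 = 2.639.

μ ≈ 2.639, σ ≈ 0.951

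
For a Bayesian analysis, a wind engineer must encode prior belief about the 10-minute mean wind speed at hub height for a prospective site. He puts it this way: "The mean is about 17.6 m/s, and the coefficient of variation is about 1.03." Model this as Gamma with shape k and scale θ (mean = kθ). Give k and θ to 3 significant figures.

k ≈ 0.943, θ ≈ 18.7

For Gamma(k, scale θ): mean = kθ, variance = kθ², so CV = 1/√k.
CV = 1.03, hence k = 1/CV² = 0.943.
Then θ = mean/k = 17.6/0.943 = 18.7.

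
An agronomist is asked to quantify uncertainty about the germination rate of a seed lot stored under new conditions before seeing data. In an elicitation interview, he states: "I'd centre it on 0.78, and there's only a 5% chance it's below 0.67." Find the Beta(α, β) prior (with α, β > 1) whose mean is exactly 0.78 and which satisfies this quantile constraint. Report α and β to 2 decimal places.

α ≈ 33.44, β ≈ 9.43

With mean 0.78 fixed, write α = 0.78s, β = 0.22s where s = α+β.
Need P(θ < 0.67) = 0.05 under Beta(0.78s, 0.22s). Normal approximation: (q−m)/√(m(1−m)/s) ≈ z_{0.05} = -1.64, so s ≈ 0.78·0.22·(-1.64)²/(0.67−0.78)² = 38.4.
At s = 38.4: P(θ<0.67) ≈ 0.059. Adjusting to match 0.05 gives s ≈ 42.87.
So α = 0.78·42.87 ≈ 33.44, β = 0.22·42.87 ≈ 9.43.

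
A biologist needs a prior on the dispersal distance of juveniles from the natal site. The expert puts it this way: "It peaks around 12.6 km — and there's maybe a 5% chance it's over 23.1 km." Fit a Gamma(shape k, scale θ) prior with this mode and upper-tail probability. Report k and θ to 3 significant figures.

k ≈ 8.58, θ ≈ 1.66

Gamma(k,θ) with k>1 has mode (k−1)θ, so θ = 12.6/(k−1).
Need P(X < 23.1) = 0.95 with θ tied to k this way. Start at k = 2, θ = 12.6: P(X<23.1) ≈ 0.547.
Too low — raise k to concentrate. Iterating converges to k ≈ 8.58.
Then θ = 12.6/(8.58−1) ≈ 1.66.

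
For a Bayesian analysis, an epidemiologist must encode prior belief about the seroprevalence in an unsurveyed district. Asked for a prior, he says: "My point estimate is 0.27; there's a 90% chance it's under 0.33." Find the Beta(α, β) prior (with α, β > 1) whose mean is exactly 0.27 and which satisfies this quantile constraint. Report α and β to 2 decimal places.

With mean 0.27 fixed, write α = 0.27s, β = 0.73s where s = α+β.
Need P(θ < 0.33) = 0.9 under Beta(0.27s, 0.73s). Normal approximation: (q−m)/√(m(1−m)/s) ≈ z_{0.9} = 1.28, so s ≈ 0.27·0.73·(1.28)²/(0.33−0.27)² = 89.9.
At s = 89.9: P(θ<0.33) ≈ 0.897. Adjusting to match 0.9 gives s ≈ 92.60.
So α = 0.27·92.60 ≈ 25.00, β = 0.73·92.60 ≈ 67.60.

α ≈ 25.00, β ≈ 67.60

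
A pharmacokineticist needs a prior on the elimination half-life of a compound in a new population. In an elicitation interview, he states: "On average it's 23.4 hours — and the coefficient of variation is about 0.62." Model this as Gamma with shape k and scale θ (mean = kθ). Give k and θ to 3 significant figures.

For Gamma(k, scale θ): mean = kθ, variance = kθ², so CV = 1/√k.
CV = 0.62, hence k = 1/CV² = 2.6.
Then θ = mean/k = 23.4/2.6 = 8.99.

k ≈ 2.6, θ ≈ 8.99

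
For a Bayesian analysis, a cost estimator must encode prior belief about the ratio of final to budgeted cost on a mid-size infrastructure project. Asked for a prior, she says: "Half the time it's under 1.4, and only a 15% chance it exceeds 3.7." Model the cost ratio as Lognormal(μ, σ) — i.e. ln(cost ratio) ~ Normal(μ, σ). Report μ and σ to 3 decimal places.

μ ≈ 0.336, σ ≈ 0.938

If T ~ Lognormal(μ,σ) then ln T ~ Normal(μ,σ), so the p-quantile of ln T is μ + z_p·σ.
ln(1.4) = 0.3365 and ln(3.7) = 1.308; z_{0.5} = 0, z_{0.85} = 1.036.
σ = (1.308 − 0.3365)/(1.036 − (0)) = 0.938.
μ = 0.3365 − (0)·0.938 = 0.336.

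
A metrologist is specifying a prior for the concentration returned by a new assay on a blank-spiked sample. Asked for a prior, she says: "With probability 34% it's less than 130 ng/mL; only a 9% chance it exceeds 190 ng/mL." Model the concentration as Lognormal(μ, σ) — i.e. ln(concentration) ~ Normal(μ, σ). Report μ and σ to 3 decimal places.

If T ~ Lognormal(μ,σ) then ln T ~ Normal(μ,σ), so the p-quantile of ln T is μ + z_p·σ.
ln(130) = 4.868 and ln(190) = 5.247; z_{0.34} = -0.4125, z_{0.91} = 1.341.
σ = (5.247 − 4.868)/(1.341 − (-0.4125)) = 0.216.
μ = 4.868 − (-0.4125)·0.216 = 4.957.

μ ≈ 4.957, σ ≈ 0.216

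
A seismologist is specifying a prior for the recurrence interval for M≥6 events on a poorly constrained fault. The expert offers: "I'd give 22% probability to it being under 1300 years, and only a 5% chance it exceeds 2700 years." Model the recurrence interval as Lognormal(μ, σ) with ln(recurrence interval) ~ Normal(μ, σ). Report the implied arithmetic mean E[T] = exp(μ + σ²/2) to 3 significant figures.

E[T] ≈ 1720 years

If T ~ Lognormal(μ,σ) then ln T ~ Normal(μ,σ), so the p-quantile of ln T is μ + z_p·σ.
ln(1300) = 7.17 and ln(2700) = 7.901; z_{0.22} = -0.7722, z_{0.95} = 1.645.
σ = (7.901 − 7.17)/(1.645 − (-0.7722)) = 0.302.
μ = 7.17 − (-0.7722)·0.302 = 7.404.
E[T] = exp(μ + σ²/2) = exp(7.404 + 0.0457) = 1720 years.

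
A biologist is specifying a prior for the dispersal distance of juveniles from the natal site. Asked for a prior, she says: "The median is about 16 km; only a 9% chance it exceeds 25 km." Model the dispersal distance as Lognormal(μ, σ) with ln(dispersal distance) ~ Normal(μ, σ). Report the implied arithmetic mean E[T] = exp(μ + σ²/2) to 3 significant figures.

E[T] ≈ 16.9 km

If T ~ Lognormal(μ,σ) then ln T ~ Normal(μ,σ), so the p-quantile of ln T is μ + z_p·σ.
ln(16) = 2.773 and ln(25) = 3.219; z_{0.5} = 0, z_{0.91} = 1.341.
σ = (3.219 − 2.773)/(1.341 − (0)) = 0.333.
μ = 2.773 − (0)·0.333 = 2.773.
E[T] = exp(μ + σ²/2) = exp(2.773 + 0.0554) = 16.9 km.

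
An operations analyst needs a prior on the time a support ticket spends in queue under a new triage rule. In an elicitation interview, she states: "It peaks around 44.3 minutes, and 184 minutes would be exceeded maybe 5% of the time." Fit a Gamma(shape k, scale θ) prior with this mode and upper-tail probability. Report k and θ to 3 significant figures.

Gamma(k,θ) with k>1 has mode (k−1)θ, so θ = 44.3/(k−1).
Need P(X < 184) = 0.95 with θ tied to k this way. Start at k = 2, θ = 44.3: P(X<184) ≈ 0.919.
Too low — raise k to concentrate. Iterating converges to k ≈ 2.23.
Then θ = 44.3/(2.23−1) ≈ 36.

k ≈ 2.23, θ ≈ 36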